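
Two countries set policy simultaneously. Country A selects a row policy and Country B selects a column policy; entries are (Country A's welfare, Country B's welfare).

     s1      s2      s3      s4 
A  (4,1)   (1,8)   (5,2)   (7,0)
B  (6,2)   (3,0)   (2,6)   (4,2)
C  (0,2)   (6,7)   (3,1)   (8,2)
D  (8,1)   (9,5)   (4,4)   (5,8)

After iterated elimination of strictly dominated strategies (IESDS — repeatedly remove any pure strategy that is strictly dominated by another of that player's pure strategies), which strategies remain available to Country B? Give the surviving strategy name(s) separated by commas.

Country A's strategy B is strictly dominated by D (s1: 8>6, s2: 9>3, s3: 4>2, s4: 5>4) and is removed.
Column s1 is eliminated: s2 beats it against every remaining row (A: 8>1, C: 7>2, D: 5>1).
For Country B, s2 strictly dominates s3 on the remaining rows (A: 8>2, C: 7>1, D: 5>4); eliminate s3.
Row A is eliminated: C beats it against every remaining column (s2: 6>1, s4: 8>7).
Among the remaining strategies, none is strictly dominated by another pure strategy of the same player, so the elimination stops.
Surviving strategies — Country A: {C, D}; Country B: {s2, s4}.

s2, s4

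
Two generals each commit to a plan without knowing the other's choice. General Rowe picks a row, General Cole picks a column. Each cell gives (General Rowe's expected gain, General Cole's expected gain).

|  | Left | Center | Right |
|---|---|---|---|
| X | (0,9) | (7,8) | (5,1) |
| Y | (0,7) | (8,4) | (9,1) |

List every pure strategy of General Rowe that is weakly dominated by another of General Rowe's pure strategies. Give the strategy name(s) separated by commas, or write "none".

X is weakly dominated by Y (Left: 0=0, Center: 8>7, Right: 9>5).
Y is not dominated — it holds its own against X at Center (8>7).

X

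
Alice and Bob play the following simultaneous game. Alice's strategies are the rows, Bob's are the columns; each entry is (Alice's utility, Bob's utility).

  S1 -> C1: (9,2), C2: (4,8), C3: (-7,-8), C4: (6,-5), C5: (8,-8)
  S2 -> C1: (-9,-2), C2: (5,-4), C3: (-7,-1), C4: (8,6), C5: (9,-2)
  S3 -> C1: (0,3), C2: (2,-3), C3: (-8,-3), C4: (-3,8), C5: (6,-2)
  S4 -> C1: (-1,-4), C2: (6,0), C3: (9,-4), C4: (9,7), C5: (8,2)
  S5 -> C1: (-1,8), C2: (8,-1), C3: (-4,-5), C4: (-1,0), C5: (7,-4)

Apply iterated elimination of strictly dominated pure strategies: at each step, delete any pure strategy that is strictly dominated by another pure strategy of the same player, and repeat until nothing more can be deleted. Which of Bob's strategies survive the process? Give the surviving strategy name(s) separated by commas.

C1, C2, C4

Alice's strategy S3 is strictly dominated by S1 (C1: 9>0, C2: 4>2, C3: -7>-8, C4: 6>-3, C5: 8>6) and is removed.
Bob's strategy C3 is strictly dominated by C4 (S1: -5>-8, S2: 6>-1, S4: 7>-4, S5: 0>-5) and is removed.
For Bob, C4 strictly dominates C5 on the remaining rows (S1: -5>-8, S2: 6>-2, S4: 7>2, S5: 0>-4); eliminate C5.
Alice's strategy S2 is strictly dominated by S4 (C1: -1>-9, C2: 6>5, C4: 9>8) and is removed.
Among the remaining strategies, none is strictly dominated by another pure strategy of the same player, so the elimination stops.
Surviving strategies — Alice: {S1, S4, S5}; Bob: {C1, C2, C4}.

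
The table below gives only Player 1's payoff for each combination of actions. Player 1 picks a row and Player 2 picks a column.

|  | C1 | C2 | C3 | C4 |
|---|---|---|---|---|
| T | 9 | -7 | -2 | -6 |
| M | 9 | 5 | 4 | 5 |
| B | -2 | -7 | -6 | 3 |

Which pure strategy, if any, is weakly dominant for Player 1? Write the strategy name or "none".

M vs T: C1: 9=9, C2: 5>-7, C3: 4>-2, C4: 5>-6.
M vs B: C1: 9>-2, C2: 5>-7, C3: 4>-6, C4: 5>3.
M is at least as good as every other strategy against every opponent action, so it is weakly dominant.

M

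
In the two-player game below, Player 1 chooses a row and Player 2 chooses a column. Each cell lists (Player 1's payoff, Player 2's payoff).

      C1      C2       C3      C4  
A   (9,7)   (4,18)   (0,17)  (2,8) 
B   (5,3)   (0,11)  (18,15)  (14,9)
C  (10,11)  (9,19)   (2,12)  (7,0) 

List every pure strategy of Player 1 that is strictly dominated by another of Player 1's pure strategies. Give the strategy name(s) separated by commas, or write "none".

A

A is strictly dominated by C (C1: 10>9, C2: 9>4, C3: 2>0, C4: 7>2).
B: no other strategy beats it everywhere (A at C3 (18>0); C at C3 (18>2)).
C: no other strategy beats it everywhere (A at C1 (10>9); B at C1 (10>5)).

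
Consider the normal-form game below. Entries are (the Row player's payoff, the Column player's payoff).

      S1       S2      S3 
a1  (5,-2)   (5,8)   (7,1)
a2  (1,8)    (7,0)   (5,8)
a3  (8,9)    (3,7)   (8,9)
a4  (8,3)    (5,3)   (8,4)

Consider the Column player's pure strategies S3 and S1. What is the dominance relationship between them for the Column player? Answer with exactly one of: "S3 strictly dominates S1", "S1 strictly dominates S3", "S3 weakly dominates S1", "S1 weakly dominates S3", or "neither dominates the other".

S3 weakly dominates S1

S3's payoffs vs S1's, by the Row player's action — a1: 1>-2, a2: 8=8, a3: 9=9, a4: 4>3.
S3 is at least as good everywhere and strictly better somewhere (tied only at a2, a3), so S3 weakly but not strictly dominates S1.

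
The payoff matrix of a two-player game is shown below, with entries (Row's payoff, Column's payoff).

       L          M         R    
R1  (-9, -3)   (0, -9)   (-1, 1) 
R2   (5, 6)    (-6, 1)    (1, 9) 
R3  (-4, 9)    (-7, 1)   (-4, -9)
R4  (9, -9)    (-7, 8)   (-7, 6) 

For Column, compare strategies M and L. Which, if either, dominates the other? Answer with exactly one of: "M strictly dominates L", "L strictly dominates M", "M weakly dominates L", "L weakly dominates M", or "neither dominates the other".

M's payoffs vs L's, by Row's action — R1: -9<-3, R2: 1<6, R3: 1<9, R4: 8>-9.
M does better at R4 but worse at R1, R2, R3; neither strategy dominates the other.

neither dominates the other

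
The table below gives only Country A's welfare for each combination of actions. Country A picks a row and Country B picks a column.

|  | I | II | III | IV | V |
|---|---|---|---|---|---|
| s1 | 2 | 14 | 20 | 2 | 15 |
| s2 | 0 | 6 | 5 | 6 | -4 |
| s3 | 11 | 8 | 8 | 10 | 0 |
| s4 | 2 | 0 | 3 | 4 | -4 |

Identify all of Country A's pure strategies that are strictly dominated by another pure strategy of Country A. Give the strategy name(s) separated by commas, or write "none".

s1 is not dominated — it holds its own against s2 at I (2>0); s3 at II (14>8); s4 at I (2=2).
s3 strictly dominates s2 — I: 11>0, II: 8>6, III: 8>5, IV: 10>6, V: 0>-4.
Nothing dominates s3: s1 at I (11>2); s2 at I (11>0); s4 at I (11>2).
s4 is strictly dominated by s3 (I: 11>2, II: 8>0, III: 8>3, IV: 10>4, V: 0>-4).

s2, s4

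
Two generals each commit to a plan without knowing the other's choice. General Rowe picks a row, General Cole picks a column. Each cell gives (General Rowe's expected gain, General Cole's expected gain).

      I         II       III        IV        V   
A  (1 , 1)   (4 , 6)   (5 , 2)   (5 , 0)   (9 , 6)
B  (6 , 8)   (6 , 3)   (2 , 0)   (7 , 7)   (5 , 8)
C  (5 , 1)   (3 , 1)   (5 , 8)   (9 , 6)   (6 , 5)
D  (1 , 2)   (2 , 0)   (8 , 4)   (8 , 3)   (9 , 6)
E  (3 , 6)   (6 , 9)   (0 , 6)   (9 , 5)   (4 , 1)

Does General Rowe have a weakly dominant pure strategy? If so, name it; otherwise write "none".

A fails to dominate B at I (1<6).
B fails to dominate A at III (2<5).
C fails to dominate A at II (3<4).
D fails to dominate A at II (2<4).
E fails to dominate A at III (0<5).
No single strategy dominates all the others.

none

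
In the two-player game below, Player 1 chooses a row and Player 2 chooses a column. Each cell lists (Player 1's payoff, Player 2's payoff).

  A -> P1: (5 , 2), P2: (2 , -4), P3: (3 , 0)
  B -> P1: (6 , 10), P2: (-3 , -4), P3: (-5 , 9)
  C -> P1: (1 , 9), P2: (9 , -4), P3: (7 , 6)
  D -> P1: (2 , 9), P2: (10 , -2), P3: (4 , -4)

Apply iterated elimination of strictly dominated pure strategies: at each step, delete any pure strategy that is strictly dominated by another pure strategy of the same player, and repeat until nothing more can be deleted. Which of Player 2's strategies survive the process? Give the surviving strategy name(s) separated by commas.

P1

For Player 2, P1 strictly dominates P2 on the remaining rows (A: 2>-4, B: 10>-4, C: 9>-4, D: 9>-2); eliminate P2.
For Player 2, P1 strictly dominates P3 on the remaining rows (A: 2>0, B: 10>9, C: 9>6, D: 9>-4); eliminate P3.
For Player 1, B strictly dominates A on the remaining columns (P1: 6>5); eliminate A.
For Player 1, B strictly dominates C on the remaining columns (P1: 6>1); eliminate C.
Player 1's strategy D is strictly dominated by B (P1: 6>2) and is removed.
Among the remaining strategies, none is strictly dominated by another pure strategy of the same player, so the elimination stops.
Surviving strategies — Player 1: {B}; Player 2: {P1}.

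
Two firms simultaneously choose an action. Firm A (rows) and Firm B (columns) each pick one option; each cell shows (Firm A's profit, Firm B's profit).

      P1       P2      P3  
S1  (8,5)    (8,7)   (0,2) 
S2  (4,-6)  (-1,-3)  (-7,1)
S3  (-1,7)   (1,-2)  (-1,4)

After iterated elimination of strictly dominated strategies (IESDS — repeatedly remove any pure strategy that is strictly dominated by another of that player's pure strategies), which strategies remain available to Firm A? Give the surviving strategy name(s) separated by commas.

S1

Row S2 is eliminated: S1 beats it against every remaining column (P1: 8>4, P2: 8>-1, P3: 0>-7).
Firm A's strategy S3 is strictly dominated by S1 (P1: 8>-1, P2: 8>1, P3: 0>-1) and is removed.
Column P1 is eliminated: P2 beats it against every remaining row (S1: 7>5).
Firm B's strategy P3 is strictly dominated by P2 (S1: 7>2) and is removed.
Among the remaining strategies, none is strictly dominated by another pure strategy of the same player, so the elimination stops.
Surviving strategies — Firm A: {S1}; Firm B: {P2}.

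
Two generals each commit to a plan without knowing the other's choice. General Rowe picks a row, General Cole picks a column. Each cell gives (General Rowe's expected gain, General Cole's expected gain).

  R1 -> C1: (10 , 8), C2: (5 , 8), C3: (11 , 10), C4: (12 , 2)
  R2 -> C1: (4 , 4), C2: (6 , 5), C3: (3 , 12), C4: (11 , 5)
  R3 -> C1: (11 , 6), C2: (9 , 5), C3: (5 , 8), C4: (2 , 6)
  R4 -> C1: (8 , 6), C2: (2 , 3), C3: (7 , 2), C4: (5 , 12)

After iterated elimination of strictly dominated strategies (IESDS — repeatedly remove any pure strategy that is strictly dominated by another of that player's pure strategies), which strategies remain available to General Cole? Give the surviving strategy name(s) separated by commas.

For General Rowe, R1 strictly dominates R4 on the remaining columns (C1: 10>8, C2: 5>2, C3: 11>7, C4: 12>5); eliminate R4.
General Cole's strategy C1 is strictly dominated by C3 (R1: 10>8, R2: 12>4, R3: 8>6) and is removed.
For General Cole, C3 strictly dominates C2 on the remaining rows (R1: 10>8, R2: 12>5, R3: 8>5); eliminate C2.
Row R2 is eliminated: R1 beats it against every remaining column (C3: 11>3, C4: 12>11).
General Rowe's strategy R3 is strictly dominated by R1 (C3: 11>5, C4: 12>2) and is removed.
For General Cole, C3 strictly dominates C4 on the remaining rows (R1: 10>2); eliminate C4.
Among the remaining strategies, none is strictly dominated by another pure strategy of the same player, so the elimination stops.
Surviving strategies — General Rowe: {R1}; General Cole: {C3}.

C3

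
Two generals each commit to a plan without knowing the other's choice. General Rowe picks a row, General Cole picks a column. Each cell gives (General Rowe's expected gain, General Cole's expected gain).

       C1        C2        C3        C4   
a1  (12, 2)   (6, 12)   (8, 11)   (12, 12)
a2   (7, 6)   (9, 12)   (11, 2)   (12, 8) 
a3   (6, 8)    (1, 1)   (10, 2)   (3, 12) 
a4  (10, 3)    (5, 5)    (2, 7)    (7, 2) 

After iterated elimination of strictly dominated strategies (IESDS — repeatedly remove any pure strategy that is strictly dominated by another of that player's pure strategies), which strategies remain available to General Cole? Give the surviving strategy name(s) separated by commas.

C2, C4

Row a3 is eliminated: a2 beats it against every remaining column (C1: 7>6, C2: 9>1, C3: 11>10, C4: 12>3).
For General Rowe, a1 strictly dominates a4 on the remaining columns (C1: 12>10, C2: 6>5, C3: 8>2, C4: 12>7); eliminate a4.
General Cole's strategy C1 is strictly dominated by C2 (a1: 12>2, a2: 12>6) and is removed.
General Cole's strategy C3 is strictly dominated by C2 (a1: 12>11, a2: 12>2) and is removed.
Among the remaining strategies, none is strictly dominated by another pure strategy of the same player, so the elimination stops.
Surviving strategies — General Rowe: {a1, a2}; General Cole: {C2, C4}.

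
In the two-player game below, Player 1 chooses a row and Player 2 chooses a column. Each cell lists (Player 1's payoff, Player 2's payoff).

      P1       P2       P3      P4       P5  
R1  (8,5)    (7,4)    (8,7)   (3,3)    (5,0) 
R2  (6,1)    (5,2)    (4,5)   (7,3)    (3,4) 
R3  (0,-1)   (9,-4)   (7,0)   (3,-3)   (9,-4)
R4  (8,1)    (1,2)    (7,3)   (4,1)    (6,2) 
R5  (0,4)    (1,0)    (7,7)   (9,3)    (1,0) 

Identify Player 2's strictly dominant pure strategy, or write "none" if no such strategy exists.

P3 vs P1: R1: 7>5, R2: 5>1, R3: 0>-1, R4: 3>1, R5: 7>4.
P3 vs P2: R1: 7>4, R2: 5>2, R3: 0>-4, R4: 3>2, R5: 7>0.
P3 vs P4: R1: 7>3, R2: 5>3, R3: 0>-3, R4: 3>1, R5: 7>3.
P3 vs P5: R1: 7>0, R2: 5>4, R3: 0>-4, R4: 3>2, R5: 7>0.
P3 strictly beats every other strategy against every opponent action, so it is strictly dominant.

P3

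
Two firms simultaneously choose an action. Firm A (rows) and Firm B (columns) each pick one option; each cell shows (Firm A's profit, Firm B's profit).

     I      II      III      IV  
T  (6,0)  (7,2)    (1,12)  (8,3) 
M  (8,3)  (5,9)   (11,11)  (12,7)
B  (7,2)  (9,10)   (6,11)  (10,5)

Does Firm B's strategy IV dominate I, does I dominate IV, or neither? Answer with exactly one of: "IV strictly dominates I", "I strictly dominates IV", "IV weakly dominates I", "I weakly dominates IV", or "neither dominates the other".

Compare IV to I across every action of Firm A: T: 3>0, M: 7>3, B: 5>2.
IV gives a strictly higher payoff against every action of Firm A, so IV strictly dominates I.

IV strictly dominates I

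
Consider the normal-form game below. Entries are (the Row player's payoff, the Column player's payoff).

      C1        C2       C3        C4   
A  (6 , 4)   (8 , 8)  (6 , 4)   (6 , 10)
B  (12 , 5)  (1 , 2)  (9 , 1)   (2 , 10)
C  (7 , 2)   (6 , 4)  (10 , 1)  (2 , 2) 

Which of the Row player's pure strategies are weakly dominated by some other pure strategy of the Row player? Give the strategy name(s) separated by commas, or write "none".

Nothing dominates A: B at C2 (8>1); C at C2 (8>6).
Nothing dominates B: A at C1 (12>6); C at C1 (12>7).
C is not dominated — it holds its own against A at C1 (7>6); B at C2 (6>1).

none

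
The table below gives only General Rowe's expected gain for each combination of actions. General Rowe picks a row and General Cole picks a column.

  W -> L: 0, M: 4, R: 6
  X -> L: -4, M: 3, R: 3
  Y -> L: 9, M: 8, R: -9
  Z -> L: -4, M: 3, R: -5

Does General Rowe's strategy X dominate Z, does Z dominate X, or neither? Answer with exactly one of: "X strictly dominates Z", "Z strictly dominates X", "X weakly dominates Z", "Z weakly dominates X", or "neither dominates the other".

X weakly dominates Z

Compare X to Z across every action of General Cole: L: -4=-4, M: 3=3, R: 3>-5.
X is at least as good everywhere and strictly better somewhere (tied only at L, M), so X weakly but not strictly dominates Z.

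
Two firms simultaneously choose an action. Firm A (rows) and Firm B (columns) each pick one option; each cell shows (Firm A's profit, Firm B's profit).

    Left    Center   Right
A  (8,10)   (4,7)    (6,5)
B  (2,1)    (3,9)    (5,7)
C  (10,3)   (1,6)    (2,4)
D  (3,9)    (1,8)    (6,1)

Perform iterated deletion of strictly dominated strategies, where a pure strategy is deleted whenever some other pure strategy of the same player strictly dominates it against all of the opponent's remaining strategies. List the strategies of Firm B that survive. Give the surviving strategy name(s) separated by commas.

Firm A's strategy B is strictly dominated by A (Left: 8>2, Center: 4>3, Right: 6>5) and is removed.
Firm B's strategy Right is strictly dominated by Center (A: 7>5, C: 6>4, D: 8>1) and is removed.
Row D is eliminated: A beats it against every remaining column (Left: 8>3, Center: 4>1).
Among the remaining strategies, none is strictly dominated by another pure strategy of the same player, so the elimination stops.
Surviving strategies — Firm A: {A, C}; Firm B: {Left, Center}.

Left, Center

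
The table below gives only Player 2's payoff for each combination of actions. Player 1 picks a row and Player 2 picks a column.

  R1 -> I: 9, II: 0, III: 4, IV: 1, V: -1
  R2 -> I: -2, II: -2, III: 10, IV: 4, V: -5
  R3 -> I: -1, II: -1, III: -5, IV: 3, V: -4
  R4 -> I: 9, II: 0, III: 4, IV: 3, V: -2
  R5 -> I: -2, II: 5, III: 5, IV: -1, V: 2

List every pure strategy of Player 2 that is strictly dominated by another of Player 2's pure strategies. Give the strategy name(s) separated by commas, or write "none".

I: no other strategy beats it everywhere (II at R1 (9>0); III at R1 (9>4); IV at R1 (9>1); V at R1 (9>-1)).
Nothing dominates II: I at R2 (-2=-2); III at R3 (-1>-5); IV at R5 (5>-1); V at R1 (0>-1).
Nothing dominates III: I at R2 (10>-2); II at R1 (4>0); IV at R1 (4>1); V at R1 (4>-1).
IV is not dominated — it holds its own against I at R2 (4>-2); II at R1 (1>0); III at R3 (3>-5); V at R1 (1>-1).
V: dominated, since II does at least as well everywhere (R1: 0>-1, R2: -2>-5, R3: -1>-4, R4: 0>-2, R5: 5>2).

V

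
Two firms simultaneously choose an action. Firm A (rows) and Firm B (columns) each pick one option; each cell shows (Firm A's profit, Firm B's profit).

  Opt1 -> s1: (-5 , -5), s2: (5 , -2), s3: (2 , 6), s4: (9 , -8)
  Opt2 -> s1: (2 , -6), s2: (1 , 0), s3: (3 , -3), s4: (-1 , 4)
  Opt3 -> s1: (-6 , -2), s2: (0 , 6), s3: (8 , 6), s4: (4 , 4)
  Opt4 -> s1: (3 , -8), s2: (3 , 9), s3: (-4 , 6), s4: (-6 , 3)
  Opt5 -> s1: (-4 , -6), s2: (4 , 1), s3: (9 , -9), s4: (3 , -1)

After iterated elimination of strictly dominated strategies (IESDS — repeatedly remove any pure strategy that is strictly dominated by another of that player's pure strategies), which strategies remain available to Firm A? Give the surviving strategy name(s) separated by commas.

Opt1, Opt5

Firm B's strategy s1 is strictly dominated by s2 (Opt1: -2>-5, Opt2: 0>-6, Opt3: 6>-2, Opt4: 9>-8, Opt5: 1>-6) and is removed.
For Firm A, Opt5 strictly dominates Opt2 on the remaining columns (s2: 4>1, s3: 9>3, s4: 3>-1); eliminate Opt2.
For Firm A, Opt1 strictly dominates Opt4 on the remaining columns (s2: 5>3, s3: 2>-4, s4: 9>-6); eliminate Opt4.
Firm B's strategy s4 is strictly dominated by s2 (Opt1: -2>-8, Opt3: 6>4, Opt5: 1>-1) and is removed.
Row Opt3 is eliminated: Opt5 beats it against every remaining column (s2: 4>0, s3: 9>8).
Among the remaining strategies, none is strictly dominated by another pure strategy of the same player, so the elimination stops.
Surviving strategies — Firm A: {Opt1, Opt5}; Firm B: {s2, s3}.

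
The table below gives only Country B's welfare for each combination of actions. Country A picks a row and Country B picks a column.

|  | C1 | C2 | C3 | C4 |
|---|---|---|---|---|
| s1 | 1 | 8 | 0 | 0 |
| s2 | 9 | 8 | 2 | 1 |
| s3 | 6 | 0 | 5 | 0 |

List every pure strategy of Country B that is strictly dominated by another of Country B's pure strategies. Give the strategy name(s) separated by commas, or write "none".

Nothing dominates C1: C2 at s2 (9>8); C3 at s1 (1>0); C4 at s1 (1>0).
C2: no other strategy beats it everywhere (C1 at s1 (8>1); C3 at s1 (8>0); C4 at s1 (8>0)).
C3: dominated, since C1 does at least as well everywhere (s1: 1>0, s2: 9>2, s3: 6>5).
C4 is strictly dominated by C1 (s1: 1>0, s2: 9>1, s3: 6>0).

C3, C4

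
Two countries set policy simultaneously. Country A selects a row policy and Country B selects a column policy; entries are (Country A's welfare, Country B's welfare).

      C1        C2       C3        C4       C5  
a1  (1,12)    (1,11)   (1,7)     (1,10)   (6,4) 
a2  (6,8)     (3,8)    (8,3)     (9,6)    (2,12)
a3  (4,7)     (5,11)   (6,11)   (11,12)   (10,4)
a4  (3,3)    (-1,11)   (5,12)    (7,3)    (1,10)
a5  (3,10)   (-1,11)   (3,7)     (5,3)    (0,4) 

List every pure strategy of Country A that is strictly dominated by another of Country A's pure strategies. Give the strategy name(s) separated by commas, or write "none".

a1, a4, a5

a3 strictly dominates a1 — C1: 4>1, C2: 5>1, C3: 6>1, C4: 11>1, C5: 10>6.
Nothing dominates a2: a1 at C1 (6>1); a3 at C1 (6>4); a4 at C1 (6>3); a5 at C1 (6>3).
a3 is not dominated — it holds its own against a1 at C1 (4>1); a2 at C2 (5>3); a4 at C1 (4>3); a5 at C1 (4>3).
a4: dominated, since a2 does at least as well everywhere (C1: 6>3, C2: 3>-1, C3: 8>5, C4: 9>7, C5: 2>1).
a5: dominated, since a2 does at least as well everywhere (C1: 6>3, C2: 3>-1, C3: 8>3, C4: 9>5, C5: 2>0).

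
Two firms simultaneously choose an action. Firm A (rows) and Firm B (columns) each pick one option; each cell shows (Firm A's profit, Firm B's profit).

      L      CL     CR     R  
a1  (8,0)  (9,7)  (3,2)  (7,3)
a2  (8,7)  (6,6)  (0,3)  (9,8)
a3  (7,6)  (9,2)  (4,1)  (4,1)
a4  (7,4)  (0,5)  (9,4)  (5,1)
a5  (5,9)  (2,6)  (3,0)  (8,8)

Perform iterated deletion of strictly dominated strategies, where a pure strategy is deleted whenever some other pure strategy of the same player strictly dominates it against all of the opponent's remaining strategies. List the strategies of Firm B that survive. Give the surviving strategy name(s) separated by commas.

Column CR is eliminated: CL beats it against every remaining row (a1: 7>2, a2: 6>3, a3: 2>1, a4: 5>4, a5: 6>0).
Firm A's strategy a4 is strictly dominated by a1 (L: 8>7, CL: 9>0, R: 7>5) and is removed.
Firm A's strategy a5 is strictly dominated by a2 (L: 8>5, CL: 6>2, R: 9>8) and is removed.
Among the remaining strategies, none is strictly dominated by another pure strategy of the same player, so the elimination stops.
Surviving strategies — Firm A: {a1, a2, a3}; Firm B: {L, CL, R}.

L, CL, R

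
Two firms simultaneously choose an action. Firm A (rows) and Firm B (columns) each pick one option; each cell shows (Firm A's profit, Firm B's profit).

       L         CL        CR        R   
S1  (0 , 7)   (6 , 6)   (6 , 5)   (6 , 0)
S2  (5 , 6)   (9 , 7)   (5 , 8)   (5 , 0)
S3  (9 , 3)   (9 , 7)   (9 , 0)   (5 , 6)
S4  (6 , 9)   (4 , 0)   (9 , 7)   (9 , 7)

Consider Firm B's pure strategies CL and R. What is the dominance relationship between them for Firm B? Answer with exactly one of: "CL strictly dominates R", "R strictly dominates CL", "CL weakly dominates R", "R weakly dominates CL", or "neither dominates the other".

neither dominates the other

Compare CL to R across each choice by Firm A: S1: 6>0, S2: 7>0, S3: 7>6, S4: 0<7.
CL does better at S1, S2, S3 but worse at S4; neither strategy dominates the other.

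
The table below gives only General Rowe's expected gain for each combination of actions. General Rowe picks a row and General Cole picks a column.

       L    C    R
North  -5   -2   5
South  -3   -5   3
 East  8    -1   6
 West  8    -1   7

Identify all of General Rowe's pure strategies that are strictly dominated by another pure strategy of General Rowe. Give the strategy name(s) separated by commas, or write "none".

North: dominated, since East does at least as well everywhere (L: 8>-5, C: -1>-2, R: 6>5).
East strictly dominates South — L: 8>-3, C: -1>-5, R: 6>3.
Nothing dominates East: North at L (8>-5); South at L (8>-3); West at L (8=8).
Nothing dominates West: North at L (8>-5); South at L (8>-3); East at L (8=8).

North, South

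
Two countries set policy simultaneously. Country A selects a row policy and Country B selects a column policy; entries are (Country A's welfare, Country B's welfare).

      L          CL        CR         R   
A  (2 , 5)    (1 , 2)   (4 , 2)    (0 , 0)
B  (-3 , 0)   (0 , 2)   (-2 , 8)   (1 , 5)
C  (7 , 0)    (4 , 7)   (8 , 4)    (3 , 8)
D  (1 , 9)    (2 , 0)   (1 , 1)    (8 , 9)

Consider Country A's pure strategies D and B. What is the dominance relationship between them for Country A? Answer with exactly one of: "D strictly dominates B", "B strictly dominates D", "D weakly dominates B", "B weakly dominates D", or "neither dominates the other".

Compare D to B across each choice by Country B: L: 1>-3, CL: 2>0, CR: 1>-2, R: 8>1.
Every comparison favours D, so D strictly dominates B.

D strictly dominates B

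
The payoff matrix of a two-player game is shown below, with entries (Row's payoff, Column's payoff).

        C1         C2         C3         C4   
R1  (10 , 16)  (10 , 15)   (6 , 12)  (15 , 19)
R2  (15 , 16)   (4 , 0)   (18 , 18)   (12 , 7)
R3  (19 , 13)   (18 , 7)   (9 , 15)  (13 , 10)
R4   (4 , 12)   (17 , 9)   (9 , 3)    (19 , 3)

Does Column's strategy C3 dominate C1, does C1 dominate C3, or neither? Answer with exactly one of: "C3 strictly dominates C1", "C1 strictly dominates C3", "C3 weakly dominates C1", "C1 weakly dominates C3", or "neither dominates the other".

C3's payoffs vs C1's, by Row's action — R1: 12<16, R2: 18>16, R3: 15>13, R4: 3<12.
C3 does better at R2, R3 but worse at R1, R4; neither strategy dominates the other.

neither dominates the other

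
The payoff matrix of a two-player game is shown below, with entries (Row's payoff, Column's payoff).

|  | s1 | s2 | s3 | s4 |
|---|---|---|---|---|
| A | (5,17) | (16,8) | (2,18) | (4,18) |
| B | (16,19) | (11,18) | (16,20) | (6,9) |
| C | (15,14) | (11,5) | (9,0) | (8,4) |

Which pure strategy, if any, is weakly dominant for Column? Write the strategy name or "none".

none

s1 fails to dominate s3 at A (17<18).
s2 fails to dominate s1 at A (8<17).
s3 fails to dominate s1 at C (0<14).
s4 fails to dominate s1 at B (9<19).
No single strategy dominates all the others.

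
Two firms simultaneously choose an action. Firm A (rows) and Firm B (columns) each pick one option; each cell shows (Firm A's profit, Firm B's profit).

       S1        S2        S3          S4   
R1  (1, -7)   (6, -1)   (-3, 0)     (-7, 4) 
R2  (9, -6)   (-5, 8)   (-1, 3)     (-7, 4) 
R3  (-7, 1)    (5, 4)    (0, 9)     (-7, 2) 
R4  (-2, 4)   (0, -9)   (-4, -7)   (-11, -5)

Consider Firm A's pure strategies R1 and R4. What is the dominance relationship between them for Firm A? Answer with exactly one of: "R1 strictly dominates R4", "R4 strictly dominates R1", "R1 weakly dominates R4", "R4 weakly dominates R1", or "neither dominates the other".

R1 strictly dominates R4

Compare R1 to R4 across each choice by Firm B: S1: 1>-2, S2: 6>0, S3: -3>-4, S4: -7>-11.
Every comparison favours R1, so R1 strictly dominates R4.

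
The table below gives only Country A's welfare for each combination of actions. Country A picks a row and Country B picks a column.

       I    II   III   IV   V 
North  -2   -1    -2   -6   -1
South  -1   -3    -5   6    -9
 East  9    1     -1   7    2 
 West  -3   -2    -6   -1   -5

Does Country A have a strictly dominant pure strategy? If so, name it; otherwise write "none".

East vs North: I: 9>-2, II: 1>-1, III: -1>-2, IV: 7>-6, V: 2>-1.
East vs South: I: 9>-1, II: 1>-3, III: -1>-5, IV: 7>6, V: 2>-9.
East vs West: I: 9>-3, II: 1>-2, III: -1>-6, IV: 7>-1, V: 2>-5.
East strictly beats every other strategy against every opponent action, so it is strictly dominant.

East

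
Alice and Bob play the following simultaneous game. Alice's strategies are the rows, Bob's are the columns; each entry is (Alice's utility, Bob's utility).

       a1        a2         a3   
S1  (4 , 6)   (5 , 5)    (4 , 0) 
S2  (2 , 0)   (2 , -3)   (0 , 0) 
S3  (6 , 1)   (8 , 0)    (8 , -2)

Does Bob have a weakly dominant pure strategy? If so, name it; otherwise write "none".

a1 vs a2: S1: 6>5, S2: 0>-3, S3: 1>0.
a1 vs a3: S1: 6>0, S2: 0=0, S3: 1>-2.
a1 is at least as good as every other strategy against every opponent action, so it is weakly dominant.

a1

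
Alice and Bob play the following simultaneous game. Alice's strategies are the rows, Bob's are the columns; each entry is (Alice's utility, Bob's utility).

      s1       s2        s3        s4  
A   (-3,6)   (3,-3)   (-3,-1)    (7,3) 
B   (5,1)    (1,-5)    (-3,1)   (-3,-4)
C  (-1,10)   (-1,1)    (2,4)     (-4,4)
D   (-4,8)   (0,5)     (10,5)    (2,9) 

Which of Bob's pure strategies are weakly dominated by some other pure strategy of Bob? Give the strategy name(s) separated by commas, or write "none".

s1 is not dominated — it holds its own against s2 at A (6>-3); s3 at A (6>-1); s4 at A (6>3).
s2: dominated, since s1 does at least as well everywhere (A: 6>-3, B: 1>-5, C: 10>1, D: 8>5).
s3 is weakly dominated by s1 (A: 6>-1, B: 1=1, C: 10>4, D: 8>5).
Nothing dominates s4: s1 at D (9>8); s2 at A (3>-3); s3 at A (3>-1).

s2, s3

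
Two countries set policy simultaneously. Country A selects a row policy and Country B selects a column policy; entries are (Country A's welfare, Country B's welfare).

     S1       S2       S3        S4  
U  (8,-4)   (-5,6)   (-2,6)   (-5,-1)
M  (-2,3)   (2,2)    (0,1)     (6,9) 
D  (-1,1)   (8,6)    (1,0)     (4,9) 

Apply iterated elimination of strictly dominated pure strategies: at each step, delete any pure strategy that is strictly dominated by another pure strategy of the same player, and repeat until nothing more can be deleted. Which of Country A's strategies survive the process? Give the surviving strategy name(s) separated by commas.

For Country B, S4 strictly dominates S1 on the remaining rows (U: -1>-4, M: 9>3, D: 9>1); eliminate S1.
For Country A, M strictly dominates U on the remaining columns (S2: 2>-5, S3: 0>-2, S4: 6>-5); eliminate U.
Country B's strategy S2 is strictly dominated by S4 (M: 9>2, D: 9>6) and is removed.
Column S3 is eliminated: S4 beats it against every remaining row (M: 9>1, D: 9>0).
For Country A, M strictly dominates D on the remaining columns (S4: 6>4); eliminate D.
Among the remaining strategies, none is strictly dominated by another pure strategy of the same player, so the elimination stops.
Surviving strategies — Country A: {M}; Country B: {S4}.

M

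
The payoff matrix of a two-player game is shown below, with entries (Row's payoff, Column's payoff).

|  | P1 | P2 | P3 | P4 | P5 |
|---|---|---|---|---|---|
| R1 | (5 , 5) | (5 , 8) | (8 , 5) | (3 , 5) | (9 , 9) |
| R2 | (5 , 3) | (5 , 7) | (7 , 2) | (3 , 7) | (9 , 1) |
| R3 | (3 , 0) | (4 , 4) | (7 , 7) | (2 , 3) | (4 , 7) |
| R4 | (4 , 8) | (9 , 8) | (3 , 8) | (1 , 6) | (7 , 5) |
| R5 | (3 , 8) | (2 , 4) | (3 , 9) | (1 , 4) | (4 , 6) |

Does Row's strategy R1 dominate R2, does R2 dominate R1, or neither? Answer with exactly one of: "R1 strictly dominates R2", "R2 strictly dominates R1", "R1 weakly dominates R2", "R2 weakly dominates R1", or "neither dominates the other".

R1 weakly dominates R2

Compare R1 to R2 across every action of Column: P1: 5=5, P2: 5=5, P3: 8>7, P4: 3=3, P5: 9=9.
R1 is at least as good everywhere and strictly better somewhere (tied only at P1, P2, P4, P5), so R1 weakly but not strictly dominates R2.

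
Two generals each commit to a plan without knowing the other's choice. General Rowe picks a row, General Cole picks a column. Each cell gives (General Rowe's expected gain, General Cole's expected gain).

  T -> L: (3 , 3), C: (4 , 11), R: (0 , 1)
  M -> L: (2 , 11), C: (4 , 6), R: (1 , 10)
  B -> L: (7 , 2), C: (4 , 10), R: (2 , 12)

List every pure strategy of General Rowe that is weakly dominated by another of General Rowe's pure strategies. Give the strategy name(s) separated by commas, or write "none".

T is weakly dominated by B (L: 7>3, C: 4=4, R: 2>0).
M is weakly dominated by B (L: 7>2, C: 4=4, R: 2>1).
Nothing dominates B: T at L (7>3); M at L (7>2).

T, M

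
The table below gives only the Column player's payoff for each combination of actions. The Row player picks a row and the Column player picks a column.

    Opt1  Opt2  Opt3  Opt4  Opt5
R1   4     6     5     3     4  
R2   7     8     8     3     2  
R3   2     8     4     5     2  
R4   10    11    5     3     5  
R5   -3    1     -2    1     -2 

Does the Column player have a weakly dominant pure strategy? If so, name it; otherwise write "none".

Opt2

Opt2 vs Opt1: R1: 6>4, R2: 8>7, R3: 8>2, R4: 11>10, R5: 1>-3.
Opt2 vs Opt3: R1: 6>5, R2: 8=8, R3: 8>4, R4: 11>5, R5: 1>-2.
Opt2 vs Opt4: R1: 6>3, R2: 8>3, R3: 8>5, R4: 11>3, R5: 1=1.
Opt2 vs Opt5: R1: 6>4, R2: 8>2, R3: 8>2, R4: 11>5, R5: 1>-2.
Opt2 is at least as good as every other strategy against every opponent action, so it is weakly dominant.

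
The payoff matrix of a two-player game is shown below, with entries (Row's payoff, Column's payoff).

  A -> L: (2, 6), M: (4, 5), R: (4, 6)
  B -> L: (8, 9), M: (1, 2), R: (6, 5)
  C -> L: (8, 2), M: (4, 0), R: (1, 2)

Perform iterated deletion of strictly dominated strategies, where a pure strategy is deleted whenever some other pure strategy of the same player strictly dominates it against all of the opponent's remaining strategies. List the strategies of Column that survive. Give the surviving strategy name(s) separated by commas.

L, R

Column M is eliminated: L beats it against every remaining row (A: 6>5, B: 9>2, C: 2>0).
Row's strategy A is strictly dominated by B (L: 8>2, R: 6>4) and is removed.
Among the remaining strategies, none is strictly dominated by another pure strategy of the same player, so the elimination stops.
Surviving strategies — Row: {B, C}; Column: {L, R}.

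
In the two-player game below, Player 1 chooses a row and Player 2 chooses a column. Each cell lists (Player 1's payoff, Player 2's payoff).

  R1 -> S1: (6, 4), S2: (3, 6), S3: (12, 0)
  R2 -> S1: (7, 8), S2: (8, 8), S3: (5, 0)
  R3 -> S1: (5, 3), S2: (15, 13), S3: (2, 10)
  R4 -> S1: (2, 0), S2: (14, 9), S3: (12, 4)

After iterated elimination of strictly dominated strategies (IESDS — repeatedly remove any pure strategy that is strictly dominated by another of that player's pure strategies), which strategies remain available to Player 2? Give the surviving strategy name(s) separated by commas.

S1, S2

Column S3 is eliminated: S2 beats it against every remaining row (R1: 6>0, R2: 8>0, R3: 13>10, R4: 9>4).
For Player 1, R2 strictly dominates R1 on the remaining columns (S1: 7>6, S2: 8>3); eliminate R1.
Player 1's strategy R4 is strictly dominated by R3 (S1: 5>2, S2: 15>14) and is removed.
Among the remaining strategies, none is strictly dominated by another pure strategy of the same player, so the elimination stops.
Surviving strategies — Player 1: {R2, R3}; Player 2: {S1, S2}.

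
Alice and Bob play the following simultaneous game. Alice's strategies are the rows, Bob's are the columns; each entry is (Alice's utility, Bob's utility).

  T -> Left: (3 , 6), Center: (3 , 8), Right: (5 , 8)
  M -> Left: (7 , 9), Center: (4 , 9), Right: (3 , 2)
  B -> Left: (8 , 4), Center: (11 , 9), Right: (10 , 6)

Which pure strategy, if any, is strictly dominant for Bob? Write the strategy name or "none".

Left fails to dominate Center at T (6<8).
Center fails to dominate Left at M (9=9).
Right fails to dominate Left at M (2<9).
No single strategy dominates all the others.

none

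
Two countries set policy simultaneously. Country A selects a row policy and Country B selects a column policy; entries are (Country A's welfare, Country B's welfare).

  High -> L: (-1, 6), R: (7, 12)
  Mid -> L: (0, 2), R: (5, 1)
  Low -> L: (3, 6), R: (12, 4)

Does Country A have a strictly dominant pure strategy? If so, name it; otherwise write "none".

Low vs High: L: 3>-1, R: 12>7.
Low vs Mid: L: 3>0, R: 12>5.
Low strictly beats every other strategy against every opponent action, so it is strictly dominant.

Low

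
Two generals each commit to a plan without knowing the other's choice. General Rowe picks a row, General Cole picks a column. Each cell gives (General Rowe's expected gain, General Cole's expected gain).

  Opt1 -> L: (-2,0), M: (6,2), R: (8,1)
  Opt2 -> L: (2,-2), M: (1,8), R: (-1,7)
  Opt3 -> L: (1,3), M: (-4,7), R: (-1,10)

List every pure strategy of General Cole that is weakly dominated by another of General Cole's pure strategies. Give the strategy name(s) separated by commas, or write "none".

L

M weakly dominates L — Opt1: 2>0, Opt2: 8>-2, Opt3: 7>3.
M: no other strategy beats it everywhere (L at Opt1 (2>0); R at Opt1 (2>1)).
R: no other strategy beats it everywhere (L at Opt1 (1>0); M at Opt3 (10>7)).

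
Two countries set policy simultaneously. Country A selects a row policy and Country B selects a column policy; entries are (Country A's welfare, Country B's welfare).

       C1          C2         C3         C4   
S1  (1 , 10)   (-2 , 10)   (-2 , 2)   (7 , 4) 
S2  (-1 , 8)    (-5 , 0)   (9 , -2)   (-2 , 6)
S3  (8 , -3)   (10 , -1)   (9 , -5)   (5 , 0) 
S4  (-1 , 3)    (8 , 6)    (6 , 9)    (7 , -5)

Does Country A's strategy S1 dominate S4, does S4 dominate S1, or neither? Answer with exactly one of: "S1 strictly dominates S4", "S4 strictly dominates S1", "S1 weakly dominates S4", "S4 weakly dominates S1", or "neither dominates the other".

neither dominates the other

Compare S1 to S4 across each opponent action: C1: 1>-1, C2: -2<8, C3: -2<6, C4: 7=7.
S1 does better at C1 but worse at C2, C3; neither strategy dominates the other.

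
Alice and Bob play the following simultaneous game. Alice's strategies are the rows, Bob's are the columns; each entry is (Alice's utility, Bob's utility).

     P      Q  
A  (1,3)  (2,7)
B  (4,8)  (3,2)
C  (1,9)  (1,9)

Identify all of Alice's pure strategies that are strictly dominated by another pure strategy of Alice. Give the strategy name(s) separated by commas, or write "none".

A is strictly dominated by B (P: 4>1, Q: 3>2).
Nothing dominates B: A at P (4>1); C at P (4>1).
B strictly dominates C — P: 4>1, Q: 3>1.

A, C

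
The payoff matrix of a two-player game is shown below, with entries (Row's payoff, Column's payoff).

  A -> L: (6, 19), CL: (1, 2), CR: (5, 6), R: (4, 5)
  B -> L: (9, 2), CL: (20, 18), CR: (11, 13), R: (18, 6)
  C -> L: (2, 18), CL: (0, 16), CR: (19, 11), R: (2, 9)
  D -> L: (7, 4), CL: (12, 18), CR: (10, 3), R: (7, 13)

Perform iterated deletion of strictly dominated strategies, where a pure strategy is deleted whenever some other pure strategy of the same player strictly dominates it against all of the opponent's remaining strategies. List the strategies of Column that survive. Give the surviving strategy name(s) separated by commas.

CL

Row A is eliminated: B beats it against every remaining column (L: 9>6, CL: 20>1, CR: 11>5, R: 18>4).
For Row, B strictly dominates D on the remaining columns (L: 9>7, CL: 20>12, CR: 11>10, R: 18>7); eliminate D.
Column CR is eliminated: CL beats it against every remaining row (B: 18>13, C: 16>11).
For Row, B strictly dominates C on the remaining columns (L: 9>2, CL: 20>0, R: 18>2); eliminate C.
Column L is eliminated: CL beats it against every remaining row (B: 18>2).
Column's strategy R is strictly dominated by CL (B: 18>6) and is removed.
Among the remaining strategies, none is strictly dominated by another pure strategy of the same player, so the elimination stops.
Surviving strategies — Row: {B}; Column: {CL}.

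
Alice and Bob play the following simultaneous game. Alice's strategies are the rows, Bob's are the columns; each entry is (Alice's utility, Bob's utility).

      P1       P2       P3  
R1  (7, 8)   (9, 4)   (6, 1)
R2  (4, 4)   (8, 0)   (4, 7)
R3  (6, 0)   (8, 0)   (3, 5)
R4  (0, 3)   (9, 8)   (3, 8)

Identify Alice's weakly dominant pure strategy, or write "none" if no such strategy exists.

R1

R1 vs R2: P1: 7>4, P2: 9>8, P3: 6>4.
R1 vs R3: P1: 7>6, P2: 9>8, P3: 6>3.
R1 vs R4: P1: 7>0, P2: 9=9, P3: 6>3.
R1 is at least as good as every other strategy against every opponent action, so it is weakly dominant.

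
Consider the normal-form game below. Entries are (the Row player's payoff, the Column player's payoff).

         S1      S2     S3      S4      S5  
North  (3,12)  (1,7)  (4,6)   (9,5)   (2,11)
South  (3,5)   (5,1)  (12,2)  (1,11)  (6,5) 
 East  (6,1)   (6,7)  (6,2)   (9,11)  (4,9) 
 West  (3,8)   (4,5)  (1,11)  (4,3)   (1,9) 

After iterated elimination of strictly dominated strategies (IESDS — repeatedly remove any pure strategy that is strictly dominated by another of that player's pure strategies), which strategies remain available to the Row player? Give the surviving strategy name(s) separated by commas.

North, South, East

Row West is eliminated: East beats it against every remaining column (S1: 6>3, S2: 6>4, S3: 6>1, S4: 9>4, S5: 4>1).
The Column player's strategy S2 is strictly dominated by S5 (North: 11>7, South: 5>1, East: 9>7) and is removed.
Column S3 is eliminated: S5 beats it against every remaining row (North: 11>6, South: 5>2, East: 9>2).
Among the remaining strategies, none is strictly dominated by another pure strategy of the same player, so the elimination stops.
Surviving strategies — the Row player: {North, South, East}; the Column player: {S1, S4, S5}.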